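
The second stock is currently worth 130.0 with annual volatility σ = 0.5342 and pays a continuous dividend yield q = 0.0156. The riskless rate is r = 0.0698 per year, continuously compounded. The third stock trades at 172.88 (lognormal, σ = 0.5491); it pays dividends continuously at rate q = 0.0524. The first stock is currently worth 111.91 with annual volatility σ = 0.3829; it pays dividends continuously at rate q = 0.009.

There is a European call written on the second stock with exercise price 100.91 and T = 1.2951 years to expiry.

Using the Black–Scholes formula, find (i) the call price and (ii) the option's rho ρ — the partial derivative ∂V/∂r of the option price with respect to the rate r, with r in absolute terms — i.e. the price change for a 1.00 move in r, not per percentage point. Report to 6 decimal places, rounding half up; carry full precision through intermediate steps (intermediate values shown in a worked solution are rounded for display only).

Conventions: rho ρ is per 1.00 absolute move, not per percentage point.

price = 47.309251
ρ = 70.470513

σ√T = 0.5342·√1.2951 = 0.607933
d₁ = (ln(S/K) + (r−q+σ²/2)T) / (σ√T) = (ln(130.0/100.91) + (0.0698−0.0156+0.5342²/2)·1.2951) / 0.607933 = (0.253305 + 0.254986) / 0.607933 = 0.836097
d₂ = d₁ − σ√T = 0.836097 − 0.607933 = 0.228165
e^{−rT} = 0.913568
e^{−qT} = 0.979999
N(d₁) = 0.798450,  N(d₂) = 0.590241
Call price V = S·e^{−qT}·N(d₁) − K·e^{−rT}·N(d₂) = 101.722434 − 54.413183 = 47.309251
ρ = K·T·e^{−rT}·N(d₂) = 70.470513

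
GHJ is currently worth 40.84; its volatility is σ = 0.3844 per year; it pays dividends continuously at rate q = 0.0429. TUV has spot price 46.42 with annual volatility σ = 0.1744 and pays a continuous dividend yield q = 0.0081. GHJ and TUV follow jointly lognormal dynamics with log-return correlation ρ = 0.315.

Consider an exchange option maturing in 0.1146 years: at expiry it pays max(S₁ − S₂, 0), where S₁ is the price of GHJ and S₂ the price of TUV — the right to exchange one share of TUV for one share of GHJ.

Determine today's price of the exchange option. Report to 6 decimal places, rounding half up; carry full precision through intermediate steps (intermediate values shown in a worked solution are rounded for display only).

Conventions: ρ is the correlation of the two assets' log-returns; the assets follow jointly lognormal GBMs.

exchange price = 0.403253

σ_eff = √(σ₁² + σ₂² − 2ρσ₁σ₂) = √(0.3844² + 0.1744² − 2·0.315·0.3844·0.1744) = 0.368706
d₁ = (ln(S₁/S₂) + (q₂ − q₁ + σ_eff²/2)T) / (σ_eff√T) = (ln(40.84/46.42) + (0.0081 − 0.0429 + 0.067972)·0.1146) / 0.124817 = -0.995596
d₂ = d₁ − σ_eff√T = -0.995596 − 0.124817 = -1.120413
N(d₁) = 0.159723,  N(d₂) = 0.131269
V = S₁·e^{−q₁T}·N(d₁) − S₂·e^{−q₂T}·N(d₂) = 6.491103 − 6.087851 = 0.403253
Key observation: r never enters — measured in units of TUV, the claim is a call on S₁/S₂ struck at 1, so only the dividend yields and σ_eff matter.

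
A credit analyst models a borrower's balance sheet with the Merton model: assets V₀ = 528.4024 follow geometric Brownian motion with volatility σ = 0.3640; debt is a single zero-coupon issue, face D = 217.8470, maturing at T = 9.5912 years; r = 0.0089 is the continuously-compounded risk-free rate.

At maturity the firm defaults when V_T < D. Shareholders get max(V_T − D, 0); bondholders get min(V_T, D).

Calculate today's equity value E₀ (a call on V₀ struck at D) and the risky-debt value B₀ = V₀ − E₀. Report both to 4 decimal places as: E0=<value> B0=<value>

E0=364.2527 B0=164.1497

With assets at 528.4024 and a single debt payment of 217.8470 at 9.5912 years:
d₁ = [ln(V₀/D) + (r + σ²/2)T] / (σ√T)
   = [ln(528.4024/217.8470) + (0.0089 + 0.5·0.3640²)·9.5912] / (0.3640·√9.5912)
   = [0.886065 + 0.720759] / 1.127296 = 1.425380
d₂ = d₁ − σ√T = 1.425380 − 1.127296 = 0.298084
N(d₁) = 0.922976,  N(d₂) = 0.617181,  e^(−rT) = 0.918180
E₀ = V₀·N(d₁) − D·e^(−rT)·N(d₂)
   = 528.4024·0.922976 − 217.8470·0.918180·0.617181 = 364.252715
B₀ = V₀ − E₀ = 528.4024 − 364.252715 = 164.149685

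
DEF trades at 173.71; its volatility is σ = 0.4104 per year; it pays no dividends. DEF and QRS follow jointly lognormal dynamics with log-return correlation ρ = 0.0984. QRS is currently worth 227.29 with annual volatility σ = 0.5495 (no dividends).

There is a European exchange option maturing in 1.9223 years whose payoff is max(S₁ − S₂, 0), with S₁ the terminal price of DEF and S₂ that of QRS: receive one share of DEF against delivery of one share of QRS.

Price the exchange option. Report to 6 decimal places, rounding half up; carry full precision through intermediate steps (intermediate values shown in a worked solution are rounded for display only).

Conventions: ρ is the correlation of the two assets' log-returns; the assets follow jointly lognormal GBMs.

exchange price = 46.038612

σ_eff = √(σ₁² + σ₂² − 2ρσ₁σ₂) = √(0.4104² + 0.5495² − 2·0.0984·0.4104·0.5495) = 0.652685
d₁ = (ln(S₁/S₂) + (q₂ − q₁ + σ_eff²/2)T) / (σ_eff√T) = (ln(173.71/227.29) + (0.0 − 0.0 + 0.212999)·1.9223) / 0.904928 = 0.155380
d₂ = d₁ − σ_eff√T = 0.155380 − 0.904928 = -0.749548
N(d₁) = 0.561739,  N(d₂) = 0.226764
V = S₁·e^{−q₁T}·N(d₁) − S₂·e^{−q₂T}·N(d₂) = 97.579699 − 51.541087 = 46.038612
Key observation: r never enters — measured in units of QRS, the claim is a call on S₁/S₂ struck at 1, so only the dividend yields and σ_eff matter.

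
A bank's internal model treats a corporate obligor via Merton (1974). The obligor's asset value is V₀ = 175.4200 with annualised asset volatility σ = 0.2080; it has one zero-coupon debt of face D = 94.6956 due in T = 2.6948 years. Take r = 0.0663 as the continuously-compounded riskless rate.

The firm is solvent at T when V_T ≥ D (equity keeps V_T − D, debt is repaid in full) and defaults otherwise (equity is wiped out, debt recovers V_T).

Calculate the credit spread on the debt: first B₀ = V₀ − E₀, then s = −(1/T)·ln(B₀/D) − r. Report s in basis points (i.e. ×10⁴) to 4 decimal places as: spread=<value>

spread=6.2733

With assets at 175.4200 and a single debt payment of 94.6956 at 2.6948 years:
d₁ = [ln(V₀/D) + (r + σ²/2)T] / (σ√T)
   = [ln(175.4200/94.6956) + (0.0663 + 0.5·0.2080²)·2.6948] / (0.2080·√2.6948)
   = [0.616516 + 0.236959] / 0.341450 = 2.499563
d₂ = d₁ − σ√T = 2.499563 − 0.341450 = 2.158113
N(d₁) = 0.993783,  N(d₂) = 0.984540,  e^(−rT) = 0.836386
E₀ = V₀·N(d₁) − D·e^(−rT)·N(d₂)
   = 175.4200·0.993783 − 94.6956·0.836386·0.984540 = 96.351722
B₀ = V₀ − E₀ = 175.4200 − 96.351722 = 79.068278
spread = −(1/T)·ln(B₀/D) − r = −(1/2.6948)·ln(79.068278/94.6956) − 0.0663 = 0.00062733
in basis points: 0.00062733 × 10⁴ = 6.2733 bp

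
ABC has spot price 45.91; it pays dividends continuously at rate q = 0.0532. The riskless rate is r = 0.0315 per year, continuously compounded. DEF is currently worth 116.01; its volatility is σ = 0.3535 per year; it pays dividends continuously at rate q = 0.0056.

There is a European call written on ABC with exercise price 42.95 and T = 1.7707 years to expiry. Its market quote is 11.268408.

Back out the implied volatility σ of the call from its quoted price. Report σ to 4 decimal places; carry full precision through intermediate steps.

sigma = 0.4971

At σ = 0.4971 the Black–Scholes value reproduces the quote:
σ√T = 0.4971·√1.7707 = 0.661479
d₁ = (ln(S/K) + (r−q+σ²/2)T) / (σ√T) = (ln(45.91/42.95) + (0.0315−0.0532+0.4971²/2)·1.7707) / 0.661479 = (0.066646 + 0.180353) / 0.661479 = 0.373405
d₂ = d₁ − σ√T = 0.373405 − 0.661479 = -0.288074
e^{−rT} = 0.945750
e^{−qT} = 0.910100
N(d₁) = 0.645576,  N(d₂) = 0.386645
V = S·e^{−qT}·N(d₁) − K·e^{−rT}·N(d₂) = 26.973908 − 15.705499 = 11.268408 (equal to the quote); since ∂V/∂σ > 0 for all σ, the implied volatility is unique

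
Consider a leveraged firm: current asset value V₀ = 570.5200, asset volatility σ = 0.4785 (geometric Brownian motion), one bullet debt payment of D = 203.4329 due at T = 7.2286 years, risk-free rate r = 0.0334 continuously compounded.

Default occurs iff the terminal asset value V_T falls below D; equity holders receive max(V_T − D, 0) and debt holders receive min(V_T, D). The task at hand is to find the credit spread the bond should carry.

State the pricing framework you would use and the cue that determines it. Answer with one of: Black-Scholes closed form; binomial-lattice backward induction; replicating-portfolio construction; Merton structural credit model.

Key observation: the asked-for credit quantity lives on the firm's capital structure — asset value, asset volatility, debt face 203.4329 — which is the structural model's domain.

framework: Merton structural credit model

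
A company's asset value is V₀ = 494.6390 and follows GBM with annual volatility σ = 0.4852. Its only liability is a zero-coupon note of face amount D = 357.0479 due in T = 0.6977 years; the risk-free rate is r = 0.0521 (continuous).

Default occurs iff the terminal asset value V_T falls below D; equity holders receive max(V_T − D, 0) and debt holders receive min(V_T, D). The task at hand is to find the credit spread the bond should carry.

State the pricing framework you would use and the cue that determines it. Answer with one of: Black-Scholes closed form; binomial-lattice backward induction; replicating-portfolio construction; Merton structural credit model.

Key observation: a levered firm with one bullet debt due at 0.6977 years is the canonical structural-credit setup: equity is a call on the firm's assets struck at the face value.

framework: Merton structural credit model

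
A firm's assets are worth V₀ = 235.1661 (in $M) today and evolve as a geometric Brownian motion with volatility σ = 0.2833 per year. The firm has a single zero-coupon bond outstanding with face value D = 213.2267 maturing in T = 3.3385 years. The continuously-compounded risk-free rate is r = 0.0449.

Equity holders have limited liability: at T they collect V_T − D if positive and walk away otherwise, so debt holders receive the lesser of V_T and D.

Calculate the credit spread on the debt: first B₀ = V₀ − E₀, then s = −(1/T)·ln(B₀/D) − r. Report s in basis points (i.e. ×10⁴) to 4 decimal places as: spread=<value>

spread=375.3466

Apply the equity-as-call identities (strike 213.2267, horizon 3.3385 years):
d₁ = [ln(V₀/D) + (r + σ²/2)T] / (σ√T)
   = [ln(235.1661/213.2267) + (0.0449 + 0.5·0.2833²)·3.3385] / (0.2833·√3.3385)
   = [0.097936 + 0.283871] / 0.517633 = 0.737601
d₂ = d₁ − σ√T = 0.737601 − 0.517633 = 0.219968
N(d₁) = 0.769622,  N(d₂) = 0.587052,  e^(−rT) = 0.860795
E₀ = V₀·N(d₁) − D·e^(−rT)·N(d₂)
   = 235.1661·0.769622 − 213.2267·0.860795·0.587052 = 73.238747
B₀ = V₀ − E₀ = 235.1661 − 73.238747 = 161.927353
spread = −(1/T)·ln(B₀/D) − r = −(1/3.3385)·ln(161.927353/213.2267) − 0.0449 = 0.03753466
in basis points: 0.03753466 × 10⁴ = 375.3466 bp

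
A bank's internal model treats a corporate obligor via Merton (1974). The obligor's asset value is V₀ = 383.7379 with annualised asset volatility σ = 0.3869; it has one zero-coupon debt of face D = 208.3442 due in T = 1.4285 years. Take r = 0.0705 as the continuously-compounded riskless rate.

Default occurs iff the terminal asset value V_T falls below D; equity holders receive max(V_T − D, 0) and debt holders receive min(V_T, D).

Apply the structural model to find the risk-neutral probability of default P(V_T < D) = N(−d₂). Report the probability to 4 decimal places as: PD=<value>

Work the structural quantities from V₀ = 383.7379 against face 208.3442:
d₁ = [ln(V₀/D) + (r + σ²/2)T] / (σ√T)
   = [ln(383.7379/208.3442) + (0.0705 + 0.5·0.3869²)·1.4285] / (0.3869·√1.4285)
   = [0.610768 + 0.207626] / 0.462422 = 1.769799
d₂ = d₁ − σ√T = 1.769799 − 0.462422 = 1.307377
risk-neutral PD = N(−d₂) = N(-1.307377) = 0.095542

PD=0.0955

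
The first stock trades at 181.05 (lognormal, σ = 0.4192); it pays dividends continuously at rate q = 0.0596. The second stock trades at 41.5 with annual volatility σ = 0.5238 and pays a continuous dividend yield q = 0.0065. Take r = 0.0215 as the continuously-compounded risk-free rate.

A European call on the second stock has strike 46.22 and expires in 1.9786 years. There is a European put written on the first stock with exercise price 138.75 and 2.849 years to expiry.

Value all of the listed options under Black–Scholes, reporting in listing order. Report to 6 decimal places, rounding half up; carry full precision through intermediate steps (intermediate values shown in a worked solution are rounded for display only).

[the second stock call K=46.22]
σ√T = 0.5238·√1.9786 = 0.736791
d₁ = (ln(S/K) + (r−q+σ²/2)T) / (σ√T) = (ln(41.5/46.22) + (0.0215−0.0065+0.5238²/2)·1.9786) / 0.736791 = (-0.107719 + 0.301110) / 0.736791 = 0.262477
d₂ = d₁ − σ√T = 0.262477 − 0.736791 = -0.474315
e^{−rT} = 0.958352
e^{−qT} = 0.987221
N(d₁) = 0.603523,  N(d₂) = 0.317638
price = S·e^{−qT}·N(d₁) − K·e^{−rT}·N(d₂) = 24.726151 − 14.069778 = 10.656373
[the first stock put K=138.75]
σ√T = 0.4192·√2.849 = 0.707567
d₁ = (ln(S/K) + (r−q+σ²/2)T) / (σ√T) = (ln(181.05/138.75) + (0.0215−0.0596+0.4192²/2)·2.849) / 0.707567 = (0.266099 + 0.141779) / 0.707567 = 0.576452
d₂ = d₁ − σ√T = 0.576452 − 0.707567 = -0.131115
e^{−rT} = 0.940585
e^{−qT} = 0.843833
N(−d₁) = 0.282155,  N(−d₂) = 0.552158
price = K·e^{−rT}·N(−d₂) − S·e^{−qT}·N(−d₁) = 72.060003 − 43.106514 = 28.953488

price(the second stock call K=46.22) = 10.656373
price(the first stock put K=138.75) = 28.953488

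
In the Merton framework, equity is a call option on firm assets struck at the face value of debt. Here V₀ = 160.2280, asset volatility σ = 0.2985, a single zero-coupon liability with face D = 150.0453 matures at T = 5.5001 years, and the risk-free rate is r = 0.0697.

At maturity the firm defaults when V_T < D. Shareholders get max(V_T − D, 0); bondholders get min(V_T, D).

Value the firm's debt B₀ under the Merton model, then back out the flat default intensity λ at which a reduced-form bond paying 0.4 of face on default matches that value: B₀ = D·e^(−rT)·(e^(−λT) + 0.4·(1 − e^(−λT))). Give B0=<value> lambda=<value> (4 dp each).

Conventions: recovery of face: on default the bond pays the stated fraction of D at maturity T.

Equity is a call on the firm's assets struck at D = 150.0453:
d₁ = [ln(V₀/D) + (r + σ²/2)T] / (σ√T)
   = [ln(160.2280/150.0453) + (0.0697 + 0.5·0.2985²)·5.5001] / (0.2985·√5.5001)
   = [0.065661 + 0.628393] / 0.700051 = 0.991432
d₂ = d₁ − σ√T = 0.991432 − 0.700051 = 0.291381
N(d₁) = 0.839263,  N(d₂) = 0.614620,  e^(−rT) = 0.681570
E₀ = V₀·N(d₁) − D·e^(−rT)·N(d₂)
   = 160.2280·0.839263 − 150.0453·0.681570·0.614620 = 71.618453
B₀ = V₀ − E₀ = 160.2280 − 71.618453 = 88.609547
e^(−λT) = (B₀·e^(rT)/D − 0.4)/(1 − 0.4) = (88.6095·1.467202/150.0453 − 0.4)/0.6 = 0.77743063
λ = −ln(0.77743063)/5.5001 = 0.045774

B0=88.6095 lambda=0.0458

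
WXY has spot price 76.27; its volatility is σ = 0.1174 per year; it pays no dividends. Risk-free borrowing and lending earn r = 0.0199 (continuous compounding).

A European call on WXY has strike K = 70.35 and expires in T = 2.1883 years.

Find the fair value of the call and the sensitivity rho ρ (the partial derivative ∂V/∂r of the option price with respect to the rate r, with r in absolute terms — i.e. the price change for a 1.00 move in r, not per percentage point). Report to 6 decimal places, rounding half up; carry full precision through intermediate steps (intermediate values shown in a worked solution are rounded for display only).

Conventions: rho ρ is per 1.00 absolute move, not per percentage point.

σ√T = 0.1174·√2.1883 = 0.173669
d₁ = (ln(S/K) + (r+σ²/2)T) / (σ√T) = (ln(76.27/70.35) + (0.0199+0.1174²/2)·2.1883) / 0.173669 = (0.080797 + 0.058628) / 0.173669 = 0.802819
d₂ = d₁ − σ√T = 0.802819 − 0.173669 = 0.629150
e^{−rT} = 0.957387
N(d₁) = 0.788960,  N(d₂) = 0.735375
Call price V = S·N(d₁) − K·e^{−rT}·N(d₂) = 60.173997 − 49.529097 = 10.644899
ρ = K·T·e^{−rT}·N(d₂) = 108.384524

price = 10.644899
ρ = 108.384524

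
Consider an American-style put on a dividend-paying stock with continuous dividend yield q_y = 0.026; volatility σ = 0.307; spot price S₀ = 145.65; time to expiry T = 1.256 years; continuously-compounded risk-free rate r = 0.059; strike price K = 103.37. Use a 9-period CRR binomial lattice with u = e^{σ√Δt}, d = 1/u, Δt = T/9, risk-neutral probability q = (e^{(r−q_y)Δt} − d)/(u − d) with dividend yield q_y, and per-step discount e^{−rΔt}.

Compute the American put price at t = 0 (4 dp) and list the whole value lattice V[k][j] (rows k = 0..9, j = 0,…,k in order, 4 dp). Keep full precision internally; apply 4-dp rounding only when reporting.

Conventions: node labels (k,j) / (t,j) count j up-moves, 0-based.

Δt=0.13956, u=1.12152, d=0.89165, q=0.49144, disc=e^(-rΔt)=0.99180
k=9 terminal: V=max(K-S,0) → 51.4850 38.1085 21.2834 0.1206 0.0000 0.0000 0.0000 0.0000 0.0000 0.0000
k=8: j=0 S=58.1901 intr=45.1799 cont=44.5430 V=45.1799[EX]; j=1 S=73.1921 intr=30.1779 cont=29.5953 V=30.1779[EX]; j=2 S=92.0619 intr=11.3081 cont=10.7939 V=11.3081[EX]; j=3 S=115.7964 intr=0.0000 cont=0.0608 V=0.0608[hold]; j=4 S=145.6500 intr=0.0000 cont=0.0000 V=0.0000[hold]; j=5 S=183.2002 intr=0.0000 cont=0.0000 V=0.0000[hold]; j=6 S=230.4311 intr=0.0000 cont=0.0000 V=0.0000[hold]; j=7 S=289.8388 intr=0.0000 cont=0.0000 V=0.0000[hold]; j=8 S=364.5624 intr=0.0000 cont=0.0000 V=0.0000[hold]
k=7: j=0 S=65.2615 intr=38.1085 cont=37.4973 V=38.1085[EX]; j=1 S=82.0866 intr=21.2834 cont=20.7331 V=21.2834[EX]; j=2 S=103.2494 intr=0.1206 cont=5.7334 V=5.7334[hold]; j=3 S=129.8682 intr=0.0000 cont=0.0307 V=0.0307[hold]; j=4 S=163.3496 intr=0.0000 cont=0.0000 V=0.0000[hold]; j=5 S=205.4629 intr=0.0000 cont=0.0000 V=0.0000[hold]; j=6 S=258.4335 intr=0.0000 cont=0.0000 V=0.0000[hold]; j=7 S=325.0605 intr=0.0000 cont=0.0000 V=0.0000[hold]
k=6: j=0 S=73.1921 intr=30.1779 cont=29.5953 V=30.1779[EX]; j=1 S=92.0619 intr=11.3081 cont=13.5296 V=13.5296[hold]; j=2 S=115.7964 intr=0.0000 cont=2.9068 V=2.9068[hold]; j=3 S=145.6500 intr=0.0000 cont=0.0155 V=0.0155[hold]; j=4 S=183.2002 intr=0.0000 cont=0.0000 V=0.0000[hold]; j=5 S=230.4311 intr=0.0000 cont=0.0000 V=0.0000[hold]; j=6 S=289.8388 intr=0.0000 cont=0.0000 V=0.0000[hold]
k=5: j=0 S=82.0866 intr=21.2834 cont=21.8159 V=21.8159[hold]; j=1 S=103.2494 intr=0.1206 cont=8.2410 V=8.2410[hold]; j=2 S=129.8682 intr=0.0000 cont=1.4737 V=1.4737[hold]; j=3 S=163.3496 intr=0.0000 cont=0.0078 V=0.0078[hold]; j=4 S=205.4629 intr=0.0000 cont=0.0000 V=0.0000[hold]; j=5 S=258.4335 intr=0.0000 cont=0.0000 V=0.0000[hold]
k=4: j=0 S=92.0619 intr=11.3081 cont=15.0205 V=15.0205[hold]; j=1 S=115.7964 intr=0.0000 cont=4.8750 V=4.8750[hold]; j=2 S=145.6500 intr=0.0000 cont=0.7471 V=0.7471[hold]; j=3 S=183.2002 intr=0.0000 cont=0.0039 V=0.0039[hold]; j=4 S=230.4311 intr=0.0000 cont=0.0000 V=0.0000[hold]
k=3: j=0 S=103.2494 intr=0.1206 cont=9.9523 V=9.9523[hold]; j=1 S=129.8682 intr=0.0000 cont=2.8231 V=2.8231[hold]; j=2 S=163.3496 intr=0.0000 cont=0.3788 V=0.3788[hold]; j=3 S=205.4629 intr=0.0000 cont=0.0020 V=0.0020[hold]
k=2: j=0 S=115.7964 intr=0.0000 cont=6.3958 V=6.3958[hold]; j=1 S=145.6500 intr=0.0000 cont=1.6085 V=1.6085[hold]; j=2 S=183.2002 intr=0.0000 cont=0.1920 V=0.1920[hold]
k=1: j=0 S=129.8682 intr=0.0000 cont=4.0100 V=4.0100[hold]; j=1 S=163.3496 intr=0.0000 cont=0.9049 V=0.9049[hold]
k=0: j=0 S=145.6500 intr=0.0000 cont=2.4637 V=2.4637[hold]

price = 2.4637
tree:
2.4637
4.0100 0.9049
6.3958 1.6085 0.1920
9.9523 2.8231 0.3788 0.0020
15.0205 4.8750 0.7471 0.0039 0.0000
21.8159 8.2410 1.4737 0.0078 0.0000 0.0000
30.1779 13.5296 2.9068 0.0155 0.0000 0.0000 0.0000
38.1085 21.2834 5.7334 0.0307 0.0000 0.0000 0.0000 0.0000
45.1799 30.1779 11.3081 0.0608 0.0000 0.0000 0.0000 0.0000 0.0000
51.4850 38.1085 21.2834 0.1206 0.0000 0.0000 0.0000 0.0000 0.0000 0.0000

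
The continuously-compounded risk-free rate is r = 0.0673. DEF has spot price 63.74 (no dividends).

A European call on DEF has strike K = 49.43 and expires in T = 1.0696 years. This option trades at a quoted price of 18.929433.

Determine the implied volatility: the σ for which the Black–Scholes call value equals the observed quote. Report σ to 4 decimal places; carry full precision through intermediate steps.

sigma = 0.2943

At σ = 0.2943 the Black–Scholes value reproduces the quote:
σ√T = 0.2943·√1.0696 = 0.304369
d₁ = (ln(S/K) + (r+σ²/2)T) / (σ√T) = (ln(63.74/49.43) + (0.0673+0.2943²/2)·1.0696) / 0.304369 = (0.254255 + 0.118304) / 0.304369 = 1.224036
d₂ = d₁ − σ√T = 1.224036 − 0.304369 = 0.919667
e^{−rT} = 0.930546
N(d₁) = 0.889531,  N(d₂) = 0.821127
V = S·N(d₁) − K·e^{−rT}·N(d₂) = 56.698691 − 37.769258 = 18.929433 (the observed quote) — the price is monotone increasing in volatility, hence this σ is the only solution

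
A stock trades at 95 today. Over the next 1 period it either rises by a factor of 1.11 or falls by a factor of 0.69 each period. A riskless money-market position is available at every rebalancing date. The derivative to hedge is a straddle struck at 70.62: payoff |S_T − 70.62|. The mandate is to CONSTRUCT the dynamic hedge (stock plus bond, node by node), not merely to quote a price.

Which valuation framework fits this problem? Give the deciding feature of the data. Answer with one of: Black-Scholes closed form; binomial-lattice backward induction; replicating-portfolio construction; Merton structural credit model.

framework: replicating-portfolio construction

Key observation: since the answer must list Δ and B at each node of the 1.11/0.69 lattice on 95, the replicating-portfolio method — solving the two-state system at every node — is the one that applies.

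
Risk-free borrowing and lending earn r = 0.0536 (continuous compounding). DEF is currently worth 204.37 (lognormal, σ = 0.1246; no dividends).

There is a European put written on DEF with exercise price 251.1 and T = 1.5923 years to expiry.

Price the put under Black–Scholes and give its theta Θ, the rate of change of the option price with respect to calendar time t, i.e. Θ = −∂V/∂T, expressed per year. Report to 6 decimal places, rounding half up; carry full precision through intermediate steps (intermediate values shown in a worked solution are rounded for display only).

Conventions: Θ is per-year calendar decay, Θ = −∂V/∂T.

σ√T = 0.1246·√1.5923 = 0.157228
d₁ = (ln(S/K) + (r+σ²/2)T) / (σ√T) = (ln(204.37/251.1) + (0.0536+0.1246²/2)·1.5923) / 0.157228 = (-0.205919 + 0.097708) / 0.157228 = -0.688245
d₂ = d₁ − σ√T = -0.688245 − 0.157228 = -0.845473
e^{−rT} = 0.918193
N(−d₁) = 0.754351,  N(−d₂) = 0.801077
Put price V = K·e^{−rT}·N(−d₂) − S·N(−d₁) = 184.694923 − 154.166670 = 30.528253
φ(d₁) = (1/√(2π))·e^{−d₁²/2} = 0.314812
Θ = −S·φ(d₁)·σ/(2√T) + r·K·e^{−rT}·N(−d₂) = −3.176466 + 9.899648 = 6.723182

price = 30.528253
Θ = 6.723182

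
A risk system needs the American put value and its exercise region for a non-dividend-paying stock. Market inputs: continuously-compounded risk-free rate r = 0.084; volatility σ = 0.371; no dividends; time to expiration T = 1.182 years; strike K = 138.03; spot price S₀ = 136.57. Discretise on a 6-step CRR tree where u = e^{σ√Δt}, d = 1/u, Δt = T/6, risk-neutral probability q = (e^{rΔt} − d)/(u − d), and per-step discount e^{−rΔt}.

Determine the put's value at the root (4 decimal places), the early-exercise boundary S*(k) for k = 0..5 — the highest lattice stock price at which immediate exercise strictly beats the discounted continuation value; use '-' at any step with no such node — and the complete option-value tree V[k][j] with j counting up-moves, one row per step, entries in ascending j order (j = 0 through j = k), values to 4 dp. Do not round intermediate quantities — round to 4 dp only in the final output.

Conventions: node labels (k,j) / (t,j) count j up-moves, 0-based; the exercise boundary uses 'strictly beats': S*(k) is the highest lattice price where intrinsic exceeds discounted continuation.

price = 17.0608
boundary = - - 98.2488 83.3323 98.2488 115.8354
tree:
17.0608
26.5625 8.4672
39.7812 14.6999 2.7410
54.6977 24.7408 5.5096 0.1641
67.3496 39.7812 11.0638 0.3400 0.0000
78.0806 54.6977 22.1946 0.7046 0.0000 0.0000
87.1823 67.3496 39.7812 1.4600 0.0000 0.0000 0.0000

Δt=0.19700, u=1.17900, d=0.84818, q=0.50936, disc=e^(-rΔt)=0.98359
k=6 terminal: V=max(K-S,0) → 87.1823 67.3496 39.7812 1.4600 0.0000 0.0000 0.0000
k=5: j=0 S=59.9494 intr=78.0806 cont=75.8152 V=78.0806[EX]; j=1 S=83.3323 intr=54.6977 cont=52.4324 V=54.6977[EX]; j=2 S=115.8354 intr=22.1946 cont=19.9293 V=22.1946[EX]; j=3 S=161.0161 intr=0.0000 cont=0.7046 V=0.7046[hold]; j=4 S=223.8193 intr=0.0000 cont=0.0000 V=0.0000[hold]; j=5 S=311.1183 intr=0.0000 cont=0.0000 V=0.0000[hold]  S*(5)=115.8354
k=4: j=0 S=70.6804 intr=67.3496 cont=65.0843 V=67.3496[EX]; j=1 S=98.2488 intr=39.7812 cont=37.5159 V=39.7812[EX]; j=2 S=136.5700 intr=1.4600 cont=11.0638 V=11.0638[hold]; j=3 S=189.8381 intr=0.0000 cont=0.3400 V=0.3400[hold]; j=4 S=263.8830 intr=0.0000 cont=0.0000 V=0.0000[hold]  S*(4)=98.2488
k=3: j=0 S=83.3323 intr=54.6977 cont=52.4324 V=54.6977[EX]; j=1 S=115.8354 intr=22.1946 cont=24.7408 V=24.7408[hold]; j=2 S=161.0161 intr=0.0000 cont=5.5096 V=5.5096[hold]; j=3 S=223.8193 intr=0.0000 cont=0.1641 V=0.1641[hold]  S*(3)=83.3323
k=2: j=0 S=98.2488 intr=39.7812 cont=38.7915 V=39.7812[EX]; j=1 S=136.5700 intr=1.4600 cont=14.6999 V=14.6999[hold]; j=2 S=189.8381 intr=0.0000 cont=2.7410 V=2.7410[hold]  S*(2)=98.2488
k=1: j=0 S=115.8354 intr=22.1946 cont=26.5625 V=26.5625[hold]; j=1 S=161.0161 intr=0.0000 cont=8.4672 V=8.4672[hold]  S*(1)=-
k=0: j=0 S=136.5700 intr=1.4600 cont=17.0608 V=17.0608[hold]  S*(0)=-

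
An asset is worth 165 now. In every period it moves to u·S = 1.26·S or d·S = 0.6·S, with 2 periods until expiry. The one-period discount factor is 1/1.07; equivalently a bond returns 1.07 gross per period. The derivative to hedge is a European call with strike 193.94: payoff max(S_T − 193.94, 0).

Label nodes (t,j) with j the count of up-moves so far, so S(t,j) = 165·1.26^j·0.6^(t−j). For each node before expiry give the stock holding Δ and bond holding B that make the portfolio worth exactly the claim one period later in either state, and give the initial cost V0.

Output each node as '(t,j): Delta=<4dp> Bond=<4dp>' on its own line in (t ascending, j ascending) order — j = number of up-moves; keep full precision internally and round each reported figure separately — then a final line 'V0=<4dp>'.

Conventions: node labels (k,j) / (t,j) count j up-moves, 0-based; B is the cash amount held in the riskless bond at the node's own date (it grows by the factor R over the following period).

(0,0): Delta=0.4157 Bond=-38.4585
(1,0): Delta=0.0000 Bond=0.0000
(1,1): Delta=0.4957 Bond=-57.7859
V0=30.1258

The replicating-portfolio and risk-neutral prices coincide; use p* = (1.07−0.6)/(1.26−0.6) = 0.7121 for the latter.
Expiry values: V(2,0)=0.0000, V(2,1)=0.0000, V(2,2)=68.0140
  t=1,j=0: stock 99.0000 → up 124.7400 (V=0.0000), down 59.4000 (V=0.0000). Price 0.0000; hedge Δ=0.0000, bond B=0.0000.
  t=1,j=1: stock 207.9000 → up 261.9540 (V=68.0140), down 124.7400 (V=0.0000). Price 45.2656; hedge Δ=0.4957, bond B=-57.7859.
  t=0,j=0: stock 165.0000 → up 207.9000 (V=45.2656), down 99.0000 (V=0.0000). Price 30.1258; hedge Δ=0.4157, bond B=-38.4585.
As a check, the time-0 holding Δ(0,0)·S0 + B(0,0) comes to 30.1258 — exactly V0.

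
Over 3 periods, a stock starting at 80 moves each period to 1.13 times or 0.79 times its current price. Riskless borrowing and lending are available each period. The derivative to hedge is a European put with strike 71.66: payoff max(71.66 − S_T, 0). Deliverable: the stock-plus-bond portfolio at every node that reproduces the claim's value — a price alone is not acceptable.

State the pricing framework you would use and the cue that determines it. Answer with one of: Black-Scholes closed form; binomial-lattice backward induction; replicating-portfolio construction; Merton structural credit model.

Key observation: the task asks for the hedge itself — share and bond holdings at every node of the 3-period tree on spot 80 with factors 1.13/0.79 — which is exactly what the replicating-portfolio construction produces.

framework: replicating-portfolio construction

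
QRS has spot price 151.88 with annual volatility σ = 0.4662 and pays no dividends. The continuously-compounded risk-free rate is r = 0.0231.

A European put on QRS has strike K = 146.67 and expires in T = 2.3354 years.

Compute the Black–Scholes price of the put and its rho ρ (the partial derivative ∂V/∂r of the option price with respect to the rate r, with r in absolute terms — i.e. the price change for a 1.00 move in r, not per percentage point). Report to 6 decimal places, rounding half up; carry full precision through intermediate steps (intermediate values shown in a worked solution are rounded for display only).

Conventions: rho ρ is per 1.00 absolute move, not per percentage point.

σ√T = 0.4662·√2.3354 = 0.712448
d₁ = (ln(S/K) + (r+σ²/2)T) / (σ√T) = (ln(151.88/146.67) + (0.0231+0.4662²/2)·2.3354) / 0.712448 = (0.034906 + 0.307739) / 0.712448 = 0.480939
d₂ = d₁ − σ√T = 0.480939 − 0.712448 = -0.231508
e^{−rT} = 0.947482
N(−d₁) = 0.315280,  N(−d₂) = 0.591540
Put price V = K·e^{−rT}·N(−d₂) − S·N(−d₁) = 82.204615 − 47.884696 = 34.319919
ρ = −K·T·e^{−rT}·N(−d₂) = -191.980657

price = 34.319919
ρ = -191.980657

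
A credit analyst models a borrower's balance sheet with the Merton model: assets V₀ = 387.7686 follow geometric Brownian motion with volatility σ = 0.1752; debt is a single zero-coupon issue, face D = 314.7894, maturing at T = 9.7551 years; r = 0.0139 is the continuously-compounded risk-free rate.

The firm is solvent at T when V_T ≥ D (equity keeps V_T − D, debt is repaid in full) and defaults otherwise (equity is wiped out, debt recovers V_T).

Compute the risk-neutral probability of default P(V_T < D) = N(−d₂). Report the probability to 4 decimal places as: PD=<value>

Equity is a call on the firm's assets struck at D = 314.7894:
d₁ = [ln(V₀/D) + (r + σ²/2)T] / (σ√T)
   = [ln(387.7686/314.7894) + (0.0139 + 0.5·0.1752²)·9.7551] / (0.1752·√9.7551)
   = [0.208505 + 0.285312] / 0.547205 = 0.902436
d₂ = d₁ − σ√T = 0.902436 − 0.547205 = 0.355231
risk-neutral PD = N(−d₂) = N(-0.355231) = 0.361208

PD=0.3612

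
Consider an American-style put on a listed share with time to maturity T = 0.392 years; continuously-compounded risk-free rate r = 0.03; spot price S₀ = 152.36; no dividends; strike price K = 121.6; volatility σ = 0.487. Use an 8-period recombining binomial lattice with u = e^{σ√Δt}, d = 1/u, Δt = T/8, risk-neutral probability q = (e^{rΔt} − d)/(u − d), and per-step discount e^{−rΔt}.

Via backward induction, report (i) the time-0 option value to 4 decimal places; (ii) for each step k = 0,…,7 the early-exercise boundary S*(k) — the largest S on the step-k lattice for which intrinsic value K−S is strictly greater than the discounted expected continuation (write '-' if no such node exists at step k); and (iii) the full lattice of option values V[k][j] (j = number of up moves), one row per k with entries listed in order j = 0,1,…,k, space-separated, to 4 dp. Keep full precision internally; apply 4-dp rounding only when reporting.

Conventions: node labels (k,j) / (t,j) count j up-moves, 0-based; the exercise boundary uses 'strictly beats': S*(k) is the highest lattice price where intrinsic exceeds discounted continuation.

params: Δt=0.04900 u=1.11383 d=0.89781 q=0.47989 e^(-rΔt)=0.99853
t_8 payoffs: 57.2826 41.8072 22.6081 0.0000 0.0000 0.0000 0.0000 0.0000 0.0000
t_7: node(7,0) S=71.6384 payoff=49.9616 vs cont=49.7829 → 49.9616 [stop]  node(7,1) S=88.8754 payoff=32.7246 vs cont=32.5459 → 32.7246 [stop]  node(7,2) S=110.2599 payoff=11.3401 vs cont=11.7415 → 11.7415 [wait]  node(7,3) S=136.7896 payoff=0.0000 vs cont=0.0000 → 0.0000 [wait]  node(7,4) S=169.7027 payoff=0.0000 vs cont=0.0000 → 0.0000 [wait]  node(7,5) S=210.5351 payoff=0.0000 vs cont=0.0000 → 0.0000 [wait]  node(7,6) S=261.1922 payoff=0.0000 vs cont=0.0000 → 0.0000 [wait]  node(7,7) S=324.0379 payoff=0.0000 vs cont=0.0000 → 0.0000 [wait]  ⇒ S*(7)=88.8754
t_6: node(6,0) S=79.7928 payoff=41.8072 vs cont=41.6285 → 41.8072 [stop]  node(6,1) S=98.9919 payoff=22.6081 vs cont=22.6218 → 22.6218 [wait]  node(6,2) S=122.8104 payoff=0.0000 vs cont=6.0980 → 6.0980 [wait]  node(6,3) S=152.3600 payoff=0.0000 vs cont=0.0000 → 0.0000 [wait]  node(6,4) S=189.0195 payoff=0.0000 vs cont=0.0000 → 0.0000 [wait]  node(6,5) S=234.4997 payoff=0.0000 vs cont=0.0000 → 0.0000 [wait]  node(6,6) S=290.9229 payoff=0.0000 vs cont=0.0000 → 0.0000 [wait]  ⇒ S*(6)=79.7928
t_5: node(5,0) S=88.8754 payoff=32.7246 vs cont=32.5525 → 32.7246 [stop]  node(5,1) S=110.2599 payoff=11.3401 vs cont=14.6707 → 14.6707 [wait]  node(5,2) S=136.7896 payoff=0.0000 vs cont=3.1670 → 3.1670 [wait]  node(5,3) S=169.7027 payoff=0.0000 vs cont=0.0000 → 0.0000 [wait]  node(5,4) S=210.5351 payoff=0.0000 vs cont=0.0000 → 0.0000 [wait]  node(5,5) S=261.1922 payoff=0.0000 vs cont=0.0000 → 0.0000 [wait]  ⇒ S*(5)=88.8754
t_4: node(4,0) S=98.9919 payoff=22.6081 vs cont=24.0254 → 24.0254 [wait]  node(4,1) S=122.8104 payoff=0.0000 vs cont=9.1368 → 9.1368 [wait]  node(4,2) S=152.3600 payoff=0.0000 vs cont=1.6448 → 1.6448 [wait]  node(4,3) S=189.0195 payoff=0.0000 vs cont=0.0000 → 0.0000 [wait]  node(4,4) S=234.4997 payoff=0.0000 vs cont=0.0000 → 0.0000 [wait]  ⇒ S*(4)=-
t_3: node(3,0) S=110.2599 payoff=11.3401 vs cont=16.8558 → 16.8558 [wait]  node(3,1) S=136.7896 payoff=0.0000 vs cont=5.5333 → 5.5333 [wait]  node(3,2) S=169.7027 payoff=0.0000 vs cont=0.8542 → 0.8542 [wait]  node(3,3) S=210.5351 payoff=0.0000 vs cont=0.0000 → 0.0000 [wait]  ⇒ S*(3)=-
t_2: node(2,0) S=122.8104 payoff=0.0000 vs cont=11.4055 → 11.4055 [wait]  node(2,1) S=152.3600 payoff=0.0000 vs cont=3.2831 → 3.2831 [wait]  node(2,2) S=189.0195 payoff=0.0000 vs cont=0.4436 → 0.4436 [wait]  ⇒ S*(2)=-
t_1: node(1,0) S=136.7896 payoff=0.0000 vs cont=7.4967 → 7.4967 [wait]  node(1,1) S=169.7027 payoff=0.0000 vs cont=1.9176 → 1.9176 [wait]  ⇒ S*(1)=-
t_0: node(0,0) S=152.3600 payoff=0.0000 vs cont=4.8123 → 4.8123 [wait]  ⇒ S*(0)=-

price = 4.8123
boundary = - - - - - 88.8754 79.7928 88.8754
tree:
4.8123
7.4967 1.9176
11.4055 3.2831 0.4436
16.8558 5.5333 0.8542 0.0000
24.0254 9.1368 1.6448 0.0000 0.0000
32.7246 14.6707 3.1670 0.0000 0.0000 0.0000
41.8072 22.6218 6.0980 0.0000 0.0000 0.0000 0.0000
49.9616 32.7246 11.7415 0.0000 0.0000 0.0000 0.0000 0.0000
57.2826 41.8072 22.6081 0.0000 0.0000 0.0000 0.0000 0.0000 0.0000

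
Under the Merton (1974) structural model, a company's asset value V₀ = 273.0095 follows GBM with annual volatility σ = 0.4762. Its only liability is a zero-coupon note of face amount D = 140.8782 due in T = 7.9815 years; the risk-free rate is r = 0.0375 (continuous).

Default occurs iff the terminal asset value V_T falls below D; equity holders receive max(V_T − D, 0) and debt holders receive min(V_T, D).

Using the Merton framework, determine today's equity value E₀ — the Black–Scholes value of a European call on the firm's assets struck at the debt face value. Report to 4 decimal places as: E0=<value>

Work the structural quantities from V₀ = 273.0095 against face 140.8782:
d₁ = [ln(V₀/D) + (r + σ²/2)T] / (σ√T)
   = [ln(273.0095/140.8782) + (0.0375 + 0.5·0.4762²)·7.9815] / (0.4762·√7.9815)
   = [0.661611 + 1.204274] / 1.345339 = 1.386926
d₂ = d₁ − σ√T = 1.386926 − 1.345339 = 0.041587
N(d₁) = 0.917268,  N(d₂) = 0.516586,  e^(−rT) = 0.741332
E₀ = V₀·N(d₁) − D·e^(−rT)·N(d₂)
   = 273.0095·0.917268 − 140.8782·0.741332·0.516586 = 196.471835

E0=196.4718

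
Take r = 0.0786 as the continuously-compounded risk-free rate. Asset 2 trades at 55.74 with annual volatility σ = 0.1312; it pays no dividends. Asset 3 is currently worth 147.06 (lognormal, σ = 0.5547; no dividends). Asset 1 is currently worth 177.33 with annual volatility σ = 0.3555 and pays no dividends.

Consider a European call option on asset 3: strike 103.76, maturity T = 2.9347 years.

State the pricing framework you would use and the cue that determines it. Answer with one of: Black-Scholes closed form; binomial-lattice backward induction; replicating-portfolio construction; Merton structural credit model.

Key observation: everything needed for the exact continuous-time valuation of the European call on asset 3 (strike 103.76) is given, and no feature rules the closed form out.

framework: Black-Scholes closed form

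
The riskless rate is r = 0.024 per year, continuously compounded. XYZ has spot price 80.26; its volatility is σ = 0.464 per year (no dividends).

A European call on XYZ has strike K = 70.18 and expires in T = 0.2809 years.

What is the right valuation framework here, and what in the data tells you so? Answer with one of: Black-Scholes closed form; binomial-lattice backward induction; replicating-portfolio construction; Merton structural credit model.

framework: Black-Scholes closed form

Key observation: the strike-70.18 call on XYZ is European-exercise on a continuously-modelled lognormal underlying, so its value is a single closed-form evaluation.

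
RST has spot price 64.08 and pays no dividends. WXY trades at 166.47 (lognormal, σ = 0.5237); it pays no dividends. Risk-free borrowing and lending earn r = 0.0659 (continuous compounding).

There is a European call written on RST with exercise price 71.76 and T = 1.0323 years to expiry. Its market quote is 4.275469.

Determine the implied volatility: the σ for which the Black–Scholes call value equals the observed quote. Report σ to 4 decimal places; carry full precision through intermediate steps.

sigma = 0.2124

At σ = 0.2124 the Black–Scholes value reproduces the quote:
σ√T = 0.2124·√1.0323 = 0.215803
d₁ = (ln(S/K) + (r+σ²/2)T) / (σ√T) = (ln(64.08/71.76) + (0.0659+0.2124²/2)·1.0323) / 0.215803 = (-0.113195 + 0.091314) / 0.215803 = -0.101393
d₂ = d₁ − σ√T = -0.101393 − 0.215803 = -0.317196
e^{−rT} = 0.934234
N(d₁) = 0.459619,  N(d₂) = 0.375548
V = S·N(d₁) − K·e^{−rT}·N(d₂) = 29.452406 − 25.176936 = 4.275469 (the quoted price), and the Black–Scholes price is strictly increasing in σ, so σ is unique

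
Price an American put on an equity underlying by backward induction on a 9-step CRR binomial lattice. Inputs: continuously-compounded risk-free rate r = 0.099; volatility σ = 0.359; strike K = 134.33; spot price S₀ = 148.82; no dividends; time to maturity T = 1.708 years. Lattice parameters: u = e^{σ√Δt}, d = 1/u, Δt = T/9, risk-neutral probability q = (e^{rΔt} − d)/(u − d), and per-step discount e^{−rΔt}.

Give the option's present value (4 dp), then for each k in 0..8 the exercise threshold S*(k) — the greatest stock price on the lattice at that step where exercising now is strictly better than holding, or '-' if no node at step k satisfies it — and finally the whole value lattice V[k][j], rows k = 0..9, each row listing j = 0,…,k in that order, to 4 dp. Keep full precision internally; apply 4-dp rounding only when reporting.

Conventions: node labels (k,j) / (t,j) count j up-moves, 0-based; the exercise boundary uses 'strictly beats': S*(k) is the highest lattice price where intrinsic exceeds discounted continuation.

Δt=0.18978, u=1.16929, d=0.85522, q=0.52137, disc=e^(-rΔt)=0.98139
k=9 terminal: V=max(K-S,0) → 97.9070 84.5314 66.2439 41.2407 7.0557 0.0000 0.0000 0.0000 0.0000 0.0000
k=8: j=0 S=42.5889 intr=91.7411 cont=89.2409 V=91.7411[EX]; j=1 S=58.2288 intr=76.1012 cont=73.6010 V=76.1012[EX]; j=2 S=79.6121 intr=54.7179 cont=52.2177 V=54.7179[EX]; j=3 S=108.8479 intr=25.4821 cont=22.9819 V=25.4821[EX]; j=4 S=148.8200 intr=0.0000 cont=3.3142 V=3.3142[hold]; j=5 S=203.4710 intr=0.0000 cont=0.0000 V=0.0000[hold]; j=6 S=278.1914 intr=0.0000 cont=0.0000 V=0.0000[hold]; j=7 S=380.3512 intr=0.0000 cont=0.0000 V=0.0000[hold]; j=8 S=520.0271 intr=0.0000 cont=0.0000 V=0.0000[hold]  S*(8)=108.8479
k=7: j=0 S=49.7986 intr=84.5314 cont=82.0312 V=84.5314[EX]; j=1 S=68.0861 intr=66.2439 cont=63.7437 V=66.2439[EX]; j=2 S=93.0893 intr=41.2407 cont=38.7405 V=41.2407[EX]; j=3 S=127.2743 intr=7.0557 cont=13.6653 V=13.6653[hold]; j=4 S=174.0131 intr=0.0000 cont=1.5568 V=1.5568[hold]; j=5 S=237.9157 intr=0.0000 cont=0.0000 V=0.0000[hold]; j=6 S=325.2852 intr=0.0000 cont=0.0000 V=0.0000[hold]; j=7 S=444.7392 intr=0.0000 cont=0.0000 V=0.0000[hold]  S*(7)=93.0893
k=6: j=0 S=58.2288 intr=76.1012 cont=73.6010 V=76.1012[EX]; j=1 S=79.6121 intr=54.7179 cont=52.2177 V=54.7179[EX]; j=2 S=108.8479 intr=25.4821 cont=26.3637 V=26.3637[hold]; j=3 S=148.8200 intr=0.0000 cont=7.2154 V=7.2154[hold]; j=4 S=203.4710 intr=0.0000 cont=0.7312 V=0.7312[hold]; j=5 S=278.1914 intr=0.0000 cont=0.0000 V=0.0000[hold]; j=6 S=380.3512 intr=0.0000 cont=0.0000 V=0.0000[hold]  S*(6)=79.6121
k=5: j=0 S=68.0861 intr=66.2439 cont=63.7437 V=66.2439[EX]; j=1 S=93.0893 intr=41.2407 cont=39.1916 V=41.2407[EX]; j=2 S=127.2743 intr=7.0557 cont=16.0755 V=16.0755[hold]; j=3 S=174.0131 intr=0.0000 cont=3.7634 V=3.7634[hold]; j=4 S=237.9157 intr=0.0000 cont=0.3435 V=0.3435[hold]; j=5 S=325.2852 intr=0.0000 cont=0.0000 V=0.0000[hold]  S*(5)=93.0893
k=4: j=0 S=79.6121 intr=54.7179 cont=52.2177 V=54.7179[EX]; j=1 S=108.8479 intr=25.4821 cont=27.5970 V=27.5970[hold]; j=2 S=148.8200 intr=0.0000 cont=9.4766 V=9.4766[hold]; j=3 S=203.4710 intr=0.0000 cont=1.9435 V=1.9435[hold]; j=4 S=278.1914 intr=0.0000 cont=0.1613 V=0.1613[hold]  S*(4)=79.6121
k=3: j=0 S=93.0893 intr=41.2407 cont=39.8226 V=41.2407[EX]; j=1 S=127.2743 intr=7.0557 cont=17.8118 V=17.8118[hold]; j=2 S=174.0131 intr=0.0000 cont=5.4458 V=5.4458[hold]; j=3 S=237.9157 intr=0.0000 cont=0.9955 V=0.9955[hold]  S*(3)=93.0893
k=2: j=0 S=108.8479 intr=25.4821 cont=28.4854 V=28.4854[hold]; j=1 S=148.8200 intr=0.0000 cont=11.1530 V=11.1530[hold]; j=2 S=203.4710 intr=0.0000 cont=3.0674 V=3.0674[hold]  S*(2)=-
k=1: j=0 S=127.2743 intr=7.0557 cont=19.0868 V=19.0868[hold]; j=1 S=174.0131 intr=0.0000 cont=6.8083 V=6.8083[hold]  S*(1)=-
k=0: j=0 S=148.8200 intr=0.0000 cont=12.4491 V=12.4491[hold]  S*(0)=-

price = 12.4491
boundary = - - - 93.0893 79.6121 93.0893 79.6121 93.0893 108.8479
tree:
12.4491
19.0868 6.8083
28.4854 11.1530 3.0674
41.2407 17.8118 5.4458 0.9955
54.7179 27.5970 9.4766 1.9435 0.1613
66.2439 41.2407 16.0755 3.7634 0.3435 0.0000
76.1012 54.7179 26.3637 7.2154 0.7312 0.0000 0.0000
84.5314 66.2439 41.2407 13.6653 1.5568 0.0000 0.0000 0.0000
91.7411 76.1012 54.7179 25.4821 3.3142 0.0000 0.0000 0.0000 0.0000
97.9070 84.5314 66.2439 41.2407 7.0557 0.0000 0.0000 0.0000 0.0000 0.0000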